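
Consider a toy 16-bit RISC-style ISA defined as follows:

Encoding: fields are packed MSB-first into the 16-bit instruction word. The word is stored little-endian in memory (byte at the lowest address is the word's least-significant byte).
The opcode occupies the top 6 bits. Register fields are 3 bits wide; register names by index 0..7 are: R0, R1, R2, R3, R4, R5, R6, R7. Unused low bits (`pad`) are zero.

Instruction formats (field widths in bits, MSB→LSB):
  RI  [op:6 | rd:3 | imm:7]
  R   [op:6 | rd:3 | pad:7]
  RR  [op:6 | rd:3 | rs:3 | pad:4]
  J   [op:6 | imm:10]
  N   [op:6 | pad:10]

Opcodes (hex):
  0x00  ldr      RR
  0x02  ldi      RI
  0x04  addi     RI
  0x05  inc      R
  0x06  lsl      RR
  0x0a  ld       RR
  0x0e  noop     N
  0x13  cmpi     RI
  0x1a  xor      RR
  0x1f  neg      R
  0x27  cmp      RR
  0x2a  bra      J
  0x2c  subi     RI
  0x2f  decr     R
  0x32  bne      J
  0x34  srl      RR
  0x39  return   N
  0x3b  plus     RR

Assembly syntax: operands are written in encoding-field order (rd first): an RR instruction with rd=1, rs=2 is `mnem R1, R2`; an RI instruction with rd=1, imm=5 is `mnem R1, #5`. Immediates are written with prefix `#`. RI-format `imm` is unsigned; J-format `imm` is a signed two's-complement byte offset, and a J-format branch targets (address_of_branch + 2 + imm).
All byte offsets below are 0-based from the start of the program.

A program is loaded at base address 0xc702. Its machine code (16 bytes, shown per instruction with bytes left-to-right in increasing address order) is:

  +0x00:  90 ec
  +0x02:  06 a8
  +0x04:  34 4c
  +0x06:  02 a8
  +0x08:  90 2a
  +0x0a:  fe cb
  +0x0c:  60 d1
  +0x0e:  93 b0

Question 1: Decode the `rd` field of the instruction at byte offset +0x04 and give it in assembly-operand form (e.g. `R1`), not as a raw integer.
R0

off 0x04: read 34 4c as little → 0x4c34
  opcode bits[15:10]=0x13: cmpi/RI
  [9:7] rd=0 = R0
  [6:0] imm=52 = #52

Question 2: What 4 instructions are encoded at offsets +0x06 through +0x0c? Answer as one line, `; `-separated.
[06] 02 a8 → 0xa802
  opcode bits[15:10]=0x2a: bra/J
  [9:0] imm=2 = #2
[08] 90 2a → 0x2a90
  opcode bits[15:10]=0xa: ld/RR
  [9:7] rd=5 = R5
  [6:4] rs=1 = R1
[0a] fe cb → 0xcbfe
  opcode bits[15:10]=0x32: bne/J
  [9:0] imm=1022 (s10→-2) = #-2
[0c] 60 d1 → 0xd160
  opcode bits[15:10]=0x34: srl/RR
  [9:7] rd=2 = R2
  [6:4] rs=6 = R6

bra #2; ld R5, R1; bne #-2; srl R2, R6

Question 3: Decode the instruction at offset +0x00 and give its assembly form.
plus R1, R1

+0x00: 90 ec ⇒ word 0xec90 (little)
  opcode bits[15:10]=0x3b: plus/RR
  rd@[9:7]=0x1 ⇒ R1
  rs@[6:4]=0x1 ⇒ R1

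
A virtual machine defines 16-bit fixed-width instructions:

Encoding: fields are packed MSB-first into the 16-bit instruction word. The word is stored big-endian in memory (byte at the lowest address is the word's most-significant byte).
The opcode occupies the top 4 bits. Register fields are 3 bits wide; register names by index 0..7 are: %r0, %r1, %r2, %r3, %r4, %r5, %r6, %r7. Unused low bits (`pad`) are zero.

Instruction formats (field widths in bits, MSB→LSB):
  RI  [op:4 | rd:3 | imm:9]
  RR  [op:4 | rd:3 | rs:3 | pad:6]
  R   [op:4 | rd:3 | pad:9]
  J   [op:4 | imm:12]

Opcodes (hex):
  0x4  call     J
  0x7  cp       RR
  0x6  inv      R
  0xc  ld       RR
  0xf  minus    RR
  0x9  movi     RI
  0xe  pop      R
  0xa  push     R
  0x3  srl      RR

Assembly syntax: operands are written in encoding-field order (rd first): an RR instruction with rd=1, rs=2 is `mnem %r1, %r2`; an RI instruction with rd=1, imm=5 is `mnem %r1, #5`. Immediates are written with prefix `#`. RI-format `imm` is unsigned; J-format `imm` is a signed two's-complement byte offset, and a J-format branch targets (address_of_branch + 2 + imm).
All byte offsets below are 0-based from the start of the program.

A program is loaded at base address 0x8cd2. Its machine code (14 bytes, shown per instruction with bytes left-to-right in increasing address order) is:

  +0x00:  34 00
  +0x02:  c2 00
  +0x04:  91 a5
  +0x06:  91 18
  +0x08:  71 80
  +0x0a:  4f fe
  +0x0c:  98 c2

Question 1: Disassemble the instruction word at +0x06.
movi %r0, #280

[06] 91 18 → 0x9118
  op=0x9118>>12=0x9 ⇒ movi (RI)
  rd: (w>>9)&0x7=0x0 → %r0
  imm: (w>>0)&0x1ff=0x118 → #280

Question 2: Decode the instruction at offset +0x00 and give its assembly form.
srl %r2, %r0

+0x00: 34 00 ⇒ word 0x3400 (big)
  op=0x3400>>12=0x3 ⇒ srl (RR)
  [11:9] rd=2 = %r2
  [8:6] rs=0 = %r0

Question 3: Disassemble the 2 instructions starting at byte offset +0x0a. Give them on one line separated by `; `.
call #-2; movi %r4, #194

off 0x0a: read 4f fe as big → 0x4ffe
  opcode bits[15:12]=0x4: call/J
  imm: (w>>0)&0xfff=0xffe (s12→-2) → #-2
off 0x0c: read 98 c2 as big → 0x98c2
  opcode bits[15:12]=0x9: movi/RI
  rd: (w>>9)&0x7=0x4 → %r4
  imm: (w>>0)&0x1ff=0xc2 → #194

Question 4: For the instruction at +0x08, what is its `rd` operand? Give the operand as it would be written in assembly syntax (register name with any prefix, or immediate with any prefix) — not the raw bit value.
%r0

[08] 71 80 → 0x7180
  top 4b → 0x7 → cp [RR]
  rd@[11:9]=0x0 ⇒ %r0
  rs@[8:6]=0x6 ⇒ %r6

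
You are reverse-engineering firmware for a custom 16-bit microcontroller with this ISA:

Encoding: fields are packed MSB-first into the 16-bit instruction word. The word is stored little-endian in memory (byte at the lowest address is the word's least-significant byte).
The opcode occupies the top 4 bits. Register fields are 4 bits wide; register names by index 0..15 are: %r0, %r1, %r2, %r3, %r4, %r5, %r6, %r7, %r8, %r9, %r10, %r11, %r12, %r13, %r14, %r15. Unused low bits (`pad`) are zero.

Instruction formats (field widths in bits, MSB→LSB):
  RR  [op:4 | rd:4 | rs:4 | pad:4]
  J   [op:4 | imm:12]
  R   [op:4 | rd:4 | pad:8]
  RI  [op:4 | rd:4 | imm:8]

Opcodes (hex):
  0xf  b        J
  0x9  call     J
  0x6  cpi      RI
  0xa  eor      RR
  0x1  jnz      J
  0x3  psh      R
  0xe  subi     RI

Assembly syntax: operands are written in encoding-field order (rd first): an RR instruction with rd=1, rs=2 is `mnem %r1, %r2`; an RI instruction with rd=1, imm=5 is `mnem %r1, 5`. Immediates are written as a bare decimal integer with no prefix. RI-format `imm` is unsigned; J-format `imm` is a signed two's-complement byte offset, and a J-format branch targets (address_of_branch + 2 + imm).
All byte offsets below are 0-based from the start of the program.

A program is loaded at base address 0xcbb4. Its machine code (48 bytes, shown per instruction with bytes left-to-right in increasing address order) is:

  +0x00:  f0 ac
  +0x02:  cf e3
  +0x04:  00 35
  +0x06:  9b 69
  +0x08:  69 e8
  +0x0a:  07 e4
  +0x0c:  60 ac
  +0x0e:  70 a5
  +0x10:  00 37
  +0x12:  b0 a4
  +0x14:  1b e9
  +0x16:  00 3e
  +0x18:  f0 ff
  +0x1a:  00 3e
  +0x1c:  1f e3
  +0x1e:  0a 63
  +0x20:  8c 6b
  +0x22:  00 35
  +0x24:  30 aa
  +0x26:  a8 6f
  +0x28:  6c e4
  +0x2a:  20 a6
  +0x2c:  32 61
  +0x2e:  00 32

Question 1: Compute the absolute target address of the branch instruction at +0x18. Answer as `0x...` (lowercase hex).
0xcbbe

[18] f0 ff → 0xfff0
  op=0xfff0>>12=0xf ⇒ b (J)
  imm: (w>>0)&0xfff=0xff0 (s12→-16) → -16
  target = base 0xcbb4 + off 0x18 + 2 + imm -16 = 0xcbbe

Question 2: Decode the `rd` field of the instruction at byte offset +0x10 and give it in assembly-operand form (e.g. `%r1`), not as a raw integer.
[10] 00 37 → 0x3700
  opcode bits[15:12]=0x3: psh/R
  rd@[11:8]=0x7 ⇒ %r7

%r7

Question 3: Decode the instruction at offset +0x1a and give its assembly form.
psh %r14

off 0x1a: read 00 3e as little → 0x3e00
  opcode bits[15:12]=0x3: psh/R
  rd@[11:8]=0xe ⇒ %r14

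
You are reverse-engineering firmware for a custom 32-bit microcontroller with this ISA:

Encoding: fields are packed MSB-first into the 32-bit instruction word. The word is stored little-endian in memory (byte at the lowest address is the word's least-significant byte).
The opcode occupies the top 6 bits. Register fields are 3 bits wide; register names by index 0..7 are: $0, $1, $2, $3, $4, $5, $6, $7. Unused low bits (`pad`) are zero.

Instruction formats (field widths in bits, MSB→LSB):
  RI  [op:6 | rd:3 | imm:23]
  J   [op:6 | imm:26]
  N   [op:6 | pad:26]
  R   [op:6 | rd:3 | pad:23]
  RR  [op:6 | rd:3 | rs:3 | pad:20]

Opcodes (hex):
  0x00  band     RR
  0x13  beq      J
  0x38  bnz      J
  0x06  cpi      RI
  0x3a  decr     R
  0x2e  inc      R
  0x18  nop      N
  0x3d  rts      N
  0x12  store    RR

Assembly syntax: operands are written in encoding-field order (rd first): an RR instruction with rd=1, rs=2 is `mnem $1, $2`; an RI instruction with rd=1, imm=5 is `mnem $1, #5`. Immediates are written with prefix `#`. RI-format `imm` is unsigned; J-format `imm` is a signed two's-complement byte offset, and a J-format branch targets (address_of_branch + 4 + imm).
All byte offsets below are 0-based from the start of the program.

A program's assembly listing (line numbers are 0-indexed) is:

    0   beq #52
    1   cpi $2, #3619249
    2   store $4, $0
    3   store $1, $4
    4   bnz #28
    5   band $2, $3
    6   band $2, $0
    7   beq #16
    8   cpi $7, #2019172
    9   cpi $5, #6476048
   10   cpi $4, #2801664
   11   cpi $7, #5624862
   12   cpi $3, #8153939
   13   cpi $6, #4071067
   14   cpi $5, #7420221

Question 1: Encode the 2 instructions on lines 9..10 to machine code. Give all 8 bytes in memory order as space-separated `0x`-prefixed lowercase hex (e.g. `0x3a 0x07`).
0x10 0xd1 0xe2 0x1a 0x00 0xc0 0x2a 0x1a

L9: cpi op=0x6:6|rd=5:3|imm=6476048:23 ⇒ 0x1ae2d110 ⇒ little 10 d1 e2 1a
L10: cpi op=0x6:6|rd=4:3|imm=2801664:23 ⇒ 0x1a2ac000 ⇒ little 00 c0 2a 1a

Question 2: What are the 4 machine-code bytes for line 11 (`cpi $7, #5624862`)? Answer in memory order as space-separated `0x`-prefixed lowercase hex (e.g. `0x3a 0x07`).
0x1e 0xd4 0xd5 0x1b

L11: cpi op=0x6:6|rd=7:3|imm=5624862:23 ⇒ 0x1bd5d41e ⇒ little 1e d4 d5 1b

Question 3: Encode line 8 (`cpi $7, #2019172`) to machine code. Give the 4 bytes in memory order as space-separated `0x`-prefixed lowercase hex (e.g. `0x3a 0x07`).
0x64 0xcf 0x9e 0x1b

L8: cpi op=0x6:6|rd=7:3|imm=2019172:23 ⇒ 0x1b9ecf64 ⇒ little 64 cf 9e 1b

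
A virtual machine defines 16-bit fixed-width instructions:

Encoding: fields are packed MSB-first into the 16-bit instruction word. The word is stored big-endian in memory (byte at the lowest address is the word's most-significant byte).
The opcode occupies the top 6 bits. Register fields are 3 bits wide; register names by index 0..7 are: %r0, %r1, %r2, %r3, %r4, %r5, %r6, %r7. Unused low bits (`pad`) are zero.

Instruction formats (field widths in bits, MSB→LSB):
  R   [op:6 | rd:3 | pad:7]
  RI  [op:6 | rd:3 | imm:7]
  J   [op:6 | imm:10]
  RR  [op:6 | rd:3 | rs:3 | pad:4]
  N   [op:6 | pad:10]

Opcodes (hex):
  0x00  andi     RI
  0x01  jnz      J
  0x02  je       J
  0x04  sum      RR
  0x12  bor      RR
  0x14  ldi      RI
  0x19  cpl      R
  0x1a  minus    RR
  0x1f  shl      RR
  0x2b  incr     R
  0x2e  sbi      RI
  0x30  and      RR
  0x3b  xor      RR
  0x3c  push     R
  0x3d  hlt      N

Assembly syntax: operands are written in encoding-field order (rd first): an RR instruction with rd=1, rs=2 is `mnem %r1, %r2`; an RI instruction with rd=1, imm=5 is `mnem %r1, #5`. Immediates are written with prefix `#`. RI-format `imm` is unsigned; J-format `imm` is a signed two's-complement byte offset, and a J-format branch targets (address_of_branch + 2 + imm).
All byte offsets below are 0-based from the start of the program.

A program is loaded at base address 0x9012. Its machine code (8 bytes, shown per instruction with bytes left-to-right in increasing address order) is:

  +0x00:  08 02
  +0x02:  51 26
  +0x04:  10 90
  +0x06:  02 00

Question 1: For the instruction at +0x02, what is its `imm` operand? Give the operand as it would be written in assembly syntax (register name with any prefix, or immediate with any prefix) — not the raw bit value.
#38

@+02  big-endian(51 26) = 0x5126
  op=0x5126>>10=0x14 ⇒ ldi (RI)
  [9:7] rd=2 = %r2
  [6:0] imm=38 = #38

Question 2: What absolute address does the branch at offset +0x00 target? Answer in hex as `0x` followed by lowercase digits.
0x9016

@+00  big-endian(08 02) = 0x0802
  top 6b → 0x2 → je [J]
  imm@[9:0]=0x2 ⇒ #2
  target = base 0x9012 + off 0x00 + 2 + imm 2 = 0x9016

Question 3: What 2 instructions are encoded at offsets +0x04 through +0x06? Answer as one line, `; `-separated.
sum %r1, %r1; andi %r4, #0

@+04  big-endian(10 90) = 0x1090
  top 6b → 0x4 → sum [RR]
  rd: (w>>7)&0x7=0x1 → %r1
  rs: (w>>4)&0x7=0x1 → %r1
@+06  big-endian(02 00) = 0x0200
  top 6b → 0x0 → andi [RI]
  rd: (w>>7)&0x7=0x4 → %r4
  imm: (w>>0)&0x7f=0x0 → #0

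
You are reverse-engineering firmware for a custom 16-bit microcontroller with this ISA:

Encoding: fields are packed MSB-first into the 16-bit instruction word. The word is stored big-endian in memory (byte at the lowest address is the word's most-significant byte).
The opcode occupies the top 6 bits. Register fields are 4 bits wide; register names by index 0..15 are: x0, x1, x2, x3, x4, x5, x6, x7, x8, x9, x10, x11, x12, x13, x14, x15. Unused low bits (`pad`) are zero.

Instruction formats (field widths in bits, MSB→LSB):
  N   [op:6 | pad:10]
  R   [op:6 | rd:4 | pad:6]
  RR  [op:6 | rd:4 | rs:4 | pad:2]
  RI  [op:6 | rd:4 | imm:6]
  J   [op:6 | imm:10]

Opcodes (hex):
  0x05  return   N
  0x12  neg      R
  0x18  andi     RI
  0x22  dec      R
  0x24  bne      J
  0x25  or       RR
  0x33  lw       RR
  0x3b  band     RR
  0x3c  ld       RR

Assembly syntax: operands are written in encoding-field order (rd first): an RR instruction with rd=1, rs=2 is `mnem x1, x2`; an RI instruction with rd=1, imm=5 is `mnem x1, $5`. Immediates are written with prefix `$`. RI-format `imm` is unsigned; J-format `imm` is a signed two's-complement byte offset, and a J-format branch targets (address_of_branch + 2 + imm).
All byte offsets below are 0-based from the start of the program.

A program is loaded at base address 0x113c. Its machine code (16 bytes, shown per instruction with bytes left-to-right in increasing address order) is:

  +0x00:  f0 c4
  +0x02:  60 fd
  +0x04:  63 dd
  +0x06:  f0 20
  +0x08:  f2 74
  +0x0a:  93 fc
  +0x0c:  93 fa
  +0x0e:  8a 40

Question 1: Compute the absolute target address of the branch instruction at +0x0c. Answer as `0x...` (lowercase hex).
0x1144

@+0c  big-endian(93 fa) = 0x93fa
  opcode bits[15:10]=0x24: bne/J
  imm@[9:0]=0x3fa (s10→-6) ⇒ $-6
  target = base 0x113c + off 0x0c + 2 + imm -6 = 0x1144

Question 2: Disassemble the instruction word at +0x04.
+0x04: 63 dd ⇒ word 0x63dd (big)
  top 6b → 0x18 → andi [RI]
  rd@[9:6]=0xf ⇒ x15
  imm@[5:0]=0x1d ⇒ $29

andi x15, $29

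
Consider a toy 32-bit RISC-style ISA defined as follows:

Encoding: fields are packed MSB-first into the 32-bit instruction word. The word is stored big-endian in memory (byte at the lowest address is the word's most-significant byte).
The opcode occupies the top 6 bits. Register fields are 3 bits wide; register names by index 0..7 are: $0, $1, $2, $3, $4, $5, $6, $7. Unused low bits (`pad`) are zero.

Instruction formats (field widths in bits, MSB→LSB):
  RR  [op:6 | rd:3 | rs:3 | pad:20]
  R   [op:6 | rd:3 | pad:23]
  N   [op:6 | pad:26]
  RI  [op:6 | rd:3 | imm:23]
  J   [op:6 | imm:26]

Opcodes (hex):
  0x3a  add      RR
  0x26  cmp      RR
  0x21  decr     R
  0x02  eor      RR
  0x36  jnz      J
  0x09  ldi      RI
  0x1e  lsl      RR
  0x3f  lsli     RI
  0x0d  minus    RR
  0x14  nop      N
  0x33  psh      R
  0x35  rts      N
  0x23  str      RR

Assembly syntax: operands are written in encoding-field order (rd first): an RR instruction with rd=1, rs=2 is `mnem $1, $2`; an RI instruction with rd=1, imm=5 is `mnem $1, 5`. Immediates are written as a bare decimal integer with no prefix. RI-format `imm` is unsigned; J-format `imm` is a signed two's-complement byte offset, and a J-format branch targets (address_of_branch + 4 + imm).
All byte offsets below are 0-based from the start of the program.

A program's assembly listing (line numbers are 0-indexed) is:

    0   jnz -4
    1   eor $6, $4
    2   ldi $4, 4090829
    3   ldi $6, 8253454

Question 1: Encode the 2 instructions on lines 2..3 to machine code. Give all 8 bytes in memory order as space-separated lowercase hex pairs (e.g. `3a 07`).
line 2 (ldi): pack op=0x9:6|rd=4:3|imm=4090829:23 = 0x263e6bcd; big→ 26 3e 6b cd
line 3 (ldi): pack op=0x9:6|rd=6:3|imm=8253454:23 = 0x277df00e; big→ 27 7d f0 0e

26 3e 6b cd 27 7d f0 0e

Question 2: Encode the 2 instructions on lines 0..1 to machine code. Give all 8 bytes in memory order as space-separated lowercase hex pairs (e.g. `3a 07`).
L0: jnz op=0x36:6|imm=-4:26 ⇒ 0xdbfffffc ⇒ big db ff ff fc
L1: eor op=0x2:6|rd=6:3|rs=4:3|pad=0:20 ⇒ 0x0b400000 ⇒ big 0b 40 00 00

db ff ff fc 0b 40 00 00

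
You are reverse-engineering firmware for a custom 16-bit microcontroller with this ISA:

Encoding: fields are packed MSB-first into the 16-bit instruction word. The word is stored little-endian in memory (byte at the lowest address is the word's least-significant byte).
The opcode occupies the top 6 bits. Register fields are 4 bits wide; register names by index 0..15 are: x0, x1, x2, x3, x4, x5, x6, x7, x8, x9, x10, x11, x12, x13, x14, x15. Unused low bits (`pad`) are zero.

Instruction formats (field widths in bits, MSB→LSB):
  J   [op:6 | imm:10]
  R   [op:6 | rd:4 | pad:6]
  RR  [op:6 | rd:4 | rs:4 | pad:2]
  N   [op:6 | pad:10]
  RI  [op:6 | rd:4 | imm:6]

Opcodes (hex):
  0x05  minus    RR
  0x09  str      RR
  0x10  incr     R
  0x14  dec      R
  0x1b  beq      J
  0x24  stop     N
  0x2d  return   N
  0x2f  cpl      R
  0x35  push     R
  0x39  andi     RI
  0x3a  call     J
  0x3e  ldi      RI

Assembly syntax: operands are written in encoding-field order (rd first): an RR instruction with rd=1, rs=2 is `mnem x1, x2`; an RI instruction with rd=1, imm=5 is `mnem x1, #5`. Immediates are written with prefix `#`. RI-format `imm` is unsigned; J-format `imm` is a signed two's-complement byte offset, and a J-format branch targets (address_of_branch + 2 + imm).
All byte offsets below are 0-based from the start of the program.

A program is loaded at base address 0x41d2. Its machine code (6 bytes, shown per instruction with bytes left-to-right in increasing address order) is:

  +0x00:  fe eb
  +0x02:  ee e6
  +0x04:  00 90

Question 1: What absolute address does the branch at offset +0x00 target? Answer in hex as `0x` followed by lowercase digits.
@+00  little-endian(fe eb) = 0xebfe
  top 6b → 0x3a → call [J]
  imm: (w>>0)&0x3ff=0x3fe (s10→-2) → #-2
  target = base 0x41d2 + off 0x00 + 2 + imm -2 = 0x41d2

0x41d2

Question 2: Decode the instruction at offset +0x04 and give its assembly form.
[04] 00 90 → 0x9000
  opcode bits[15:10]=0x24: stop/N

stop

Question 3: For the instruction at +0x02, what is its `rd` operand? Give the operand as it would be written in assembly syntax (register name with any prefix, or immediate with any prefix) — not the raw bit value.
off 0x02: read ee e6 as little → 0xe6ee
  opcode bits[15:10]=0x39: andi/RI
  rd@[9:6]=0xb ⇒ x11
  imm@[5:0]=0x2e ⇒ #46

x11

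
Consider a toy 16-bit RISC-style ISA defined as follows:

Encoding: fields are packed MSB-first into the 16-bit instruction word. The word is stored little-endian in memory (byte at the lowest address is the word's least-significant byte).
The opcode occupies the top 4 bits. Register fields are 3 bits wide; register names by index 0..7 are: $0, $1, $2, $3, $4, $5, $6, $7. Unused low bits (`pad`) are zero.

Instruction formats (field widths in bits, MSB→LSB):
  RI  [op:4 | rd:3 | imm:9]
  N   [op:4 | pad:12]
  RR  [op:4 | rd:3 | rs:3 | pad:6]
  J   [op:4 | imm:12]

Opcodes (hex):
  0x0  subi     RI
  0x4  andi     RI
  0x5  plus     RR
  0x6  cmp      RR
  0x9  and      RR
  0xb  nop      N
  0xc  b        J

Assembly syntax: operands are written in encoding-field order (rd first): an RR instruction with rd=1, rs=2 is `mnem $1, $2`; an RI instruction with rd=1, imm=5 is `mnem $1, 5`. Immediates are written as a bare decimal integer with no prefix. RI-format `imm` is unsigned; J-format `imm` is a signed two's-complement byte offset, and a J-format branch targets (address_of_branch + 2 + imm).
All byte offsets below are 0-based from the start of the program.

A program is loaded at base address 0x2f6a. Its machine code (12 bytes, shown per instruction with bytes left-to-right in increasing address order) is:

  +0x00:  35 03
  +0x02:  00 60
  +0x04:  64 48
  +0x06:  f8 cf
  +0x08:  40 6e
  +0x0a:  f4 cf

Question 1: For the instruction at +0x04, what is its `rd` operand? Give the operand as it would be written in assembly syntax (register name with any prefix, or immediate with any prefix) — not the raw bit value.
[04] 64 48 → 0x4864
  op=0x4864>>12=0x4 ⇒ andi (RI)
  rd: (w>>9)&0x7=0x4 → $4
  imm: (w>>0)&0x1ff=0x64 → 100

$4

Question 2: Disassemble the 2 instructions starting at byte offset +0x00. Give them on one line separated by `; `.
subi $1, 309; cmp $0, $0

off 0x00: read 35 03 as little → 0x0335
  op=0x0335>>12=0x0 ⇒ subi (RI)
  [11:9] rd=1 = $1
  [8:0] imm=309 = 309
off 0x02: read 00 60 as little → 0x6000
  op=0x6000>>12=0x6 ⇒ cmp (RR)
  [11:9] rd=0 = $0
  [8:6] rs=0 = $0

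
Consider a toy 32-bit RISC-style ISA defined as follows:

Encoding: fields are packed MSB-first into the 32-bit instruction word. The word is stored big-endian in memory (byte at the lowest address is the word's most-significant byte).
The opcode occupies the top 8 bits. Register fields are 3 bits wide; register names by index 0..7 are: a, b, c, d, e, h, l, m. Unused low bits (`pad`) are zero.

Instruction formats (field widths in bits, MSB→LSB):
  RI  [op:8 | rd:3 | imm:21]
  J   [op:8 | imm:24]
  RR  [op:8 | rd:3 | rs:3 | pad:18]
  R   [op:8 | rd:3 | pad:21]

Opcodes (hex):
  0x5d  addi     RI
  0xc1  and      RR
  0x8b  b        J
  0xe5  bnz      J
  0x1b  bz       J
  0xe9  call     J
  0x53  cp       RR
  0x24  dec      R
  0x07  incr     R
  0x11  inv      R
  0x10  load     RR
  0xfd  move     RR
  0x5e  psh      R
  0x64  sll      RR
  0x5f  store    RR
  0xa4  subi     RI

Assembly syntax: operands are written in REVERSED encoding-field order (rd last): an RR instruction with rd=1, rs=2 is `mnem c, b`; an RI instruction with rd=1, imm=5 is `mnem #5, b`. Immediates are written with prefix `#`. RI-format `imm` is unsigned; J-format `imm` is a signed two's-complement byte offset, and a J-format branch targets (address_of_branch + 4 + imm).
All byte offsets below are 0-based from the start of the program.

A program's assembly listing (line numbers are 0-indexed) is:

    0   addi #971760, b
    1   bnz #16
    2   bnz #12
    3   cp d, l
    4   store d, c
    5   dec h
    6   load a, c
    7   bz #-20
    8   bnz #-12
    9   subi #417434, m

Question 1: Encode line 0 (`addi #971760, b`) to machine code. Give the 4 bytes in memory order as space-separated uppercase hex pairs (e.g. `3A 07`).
5D 2E D3 F0

0. addi fields op=0x5d:8|rd=1:3|imm=971760:21 → word 5d2ed3f0h → 5d 2e d3 f0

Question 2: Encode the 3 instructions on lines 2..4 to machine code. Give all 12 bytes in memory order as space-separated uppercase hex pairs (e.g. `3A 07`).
2. bnz fields op=0xe5:8|imm=12:24 → word e500000ch → e5 00 00 0c
3. cp fields op=0x53:8|rd=6:3|rs=3:3|pad=0:18 → word 53cc0000h → 53 cc 00 00
4. store fields op=0x5f:8|rd=2:3|rs=3:3|pad=0:18 → word 5f4c0000h → 5f 4c 00 00

E5 00 00 0C 53 CC 00 00 5F 4C 00 00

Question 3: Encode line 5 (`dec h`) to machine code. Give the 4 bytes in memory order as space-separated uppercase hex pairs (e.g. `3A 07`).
24 A0 00 00

line 5 (dec): pack op=0x24:8|rd=5:3|pad=0:21 = 0x24a00000; big→ 24 a0 00 00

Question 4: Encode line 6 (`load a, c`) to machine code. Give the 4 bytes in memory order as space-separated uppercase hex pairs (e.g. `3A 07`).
line 6 (load): pack op=0x10:8|rd=2:3|rs=0:3|pad=0:18 = 0x10400000; big→ 10 40 00 00

10 40 00 00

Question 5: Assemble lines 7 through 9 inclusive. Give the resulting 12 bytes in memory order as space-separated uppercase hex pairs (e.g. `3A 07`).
1B FF FF EC E5 FF FF F4 A4 E6 5E 9A

L7: bz op=0x1b:8|imm=-20:24 ⇒ 0x1bffffec ⇒ big 1b ff ff ec
L8: bnz op=0xe5:8|imm=-12:24 ⇒ 0xe5fffff4 ⇒ big e5 ff ff f4
L9: subi op=0xa4:8|rd=7:3|imm=417434:21 ⇒ 0xa4e65e9a ⇒ big a4 e6 5e 9a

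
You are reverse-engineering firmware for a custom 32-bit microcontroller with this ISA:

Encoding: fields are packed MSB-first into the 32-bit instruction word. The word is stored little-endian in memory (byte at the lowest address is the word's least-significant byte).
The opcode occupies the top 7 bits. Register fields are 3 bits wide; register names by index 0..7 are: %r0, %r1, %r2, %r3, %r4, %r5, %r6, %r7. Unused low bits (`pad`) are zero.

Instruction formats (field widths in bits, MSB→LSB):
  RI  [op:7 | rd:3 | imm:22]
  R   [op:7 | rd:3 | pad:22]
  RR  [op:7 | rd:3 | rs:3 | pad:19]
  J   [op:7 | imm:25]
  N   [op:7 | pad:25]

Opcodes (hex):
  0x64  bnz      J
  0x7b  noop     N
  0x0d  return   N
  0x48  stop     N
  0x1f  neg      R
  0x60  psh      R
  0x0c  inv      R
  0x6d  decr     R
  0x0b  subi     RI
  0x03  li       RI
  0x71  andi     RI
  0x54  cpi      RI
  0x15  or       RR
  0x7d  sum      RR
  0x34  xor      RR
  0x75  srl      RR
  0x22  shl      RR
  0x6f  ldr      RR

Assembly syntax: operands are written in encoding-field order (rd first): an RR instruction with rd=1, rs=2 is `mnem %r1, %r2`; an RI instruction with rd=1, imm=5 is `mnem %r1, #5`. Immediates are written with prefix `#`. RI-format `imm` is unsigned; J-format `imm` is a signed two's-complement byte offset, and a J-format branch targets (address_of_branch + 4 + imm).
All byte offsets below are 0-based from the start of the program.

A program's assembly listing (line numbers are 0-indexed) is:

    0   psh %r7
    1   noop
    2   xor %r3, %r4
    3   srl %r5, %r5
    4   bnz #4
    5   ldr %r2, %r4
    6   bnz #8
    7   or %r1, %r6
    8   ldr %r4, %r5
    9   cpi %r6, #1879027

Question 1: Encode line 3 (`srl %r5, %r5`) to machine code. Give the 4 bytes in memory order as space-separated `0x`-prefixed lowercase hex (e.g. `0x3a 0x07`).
0x00 0x00 0x68 0xeb

line 3 (srl): pack op=0x75:7|rd=5:3|rs=5:3|pad=0:19 = 0xeb680000; little→ 00 00 68 eb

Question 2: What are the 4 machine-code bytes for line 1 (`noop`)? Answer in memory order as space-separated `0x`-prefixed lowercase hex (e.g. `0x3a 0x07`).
L1: noop op=0x7b:7|pad=0:25 ⇒ 0xf6000000 ⇒ little 00 00 00 f6

0x00 0x00 0x00 0xf6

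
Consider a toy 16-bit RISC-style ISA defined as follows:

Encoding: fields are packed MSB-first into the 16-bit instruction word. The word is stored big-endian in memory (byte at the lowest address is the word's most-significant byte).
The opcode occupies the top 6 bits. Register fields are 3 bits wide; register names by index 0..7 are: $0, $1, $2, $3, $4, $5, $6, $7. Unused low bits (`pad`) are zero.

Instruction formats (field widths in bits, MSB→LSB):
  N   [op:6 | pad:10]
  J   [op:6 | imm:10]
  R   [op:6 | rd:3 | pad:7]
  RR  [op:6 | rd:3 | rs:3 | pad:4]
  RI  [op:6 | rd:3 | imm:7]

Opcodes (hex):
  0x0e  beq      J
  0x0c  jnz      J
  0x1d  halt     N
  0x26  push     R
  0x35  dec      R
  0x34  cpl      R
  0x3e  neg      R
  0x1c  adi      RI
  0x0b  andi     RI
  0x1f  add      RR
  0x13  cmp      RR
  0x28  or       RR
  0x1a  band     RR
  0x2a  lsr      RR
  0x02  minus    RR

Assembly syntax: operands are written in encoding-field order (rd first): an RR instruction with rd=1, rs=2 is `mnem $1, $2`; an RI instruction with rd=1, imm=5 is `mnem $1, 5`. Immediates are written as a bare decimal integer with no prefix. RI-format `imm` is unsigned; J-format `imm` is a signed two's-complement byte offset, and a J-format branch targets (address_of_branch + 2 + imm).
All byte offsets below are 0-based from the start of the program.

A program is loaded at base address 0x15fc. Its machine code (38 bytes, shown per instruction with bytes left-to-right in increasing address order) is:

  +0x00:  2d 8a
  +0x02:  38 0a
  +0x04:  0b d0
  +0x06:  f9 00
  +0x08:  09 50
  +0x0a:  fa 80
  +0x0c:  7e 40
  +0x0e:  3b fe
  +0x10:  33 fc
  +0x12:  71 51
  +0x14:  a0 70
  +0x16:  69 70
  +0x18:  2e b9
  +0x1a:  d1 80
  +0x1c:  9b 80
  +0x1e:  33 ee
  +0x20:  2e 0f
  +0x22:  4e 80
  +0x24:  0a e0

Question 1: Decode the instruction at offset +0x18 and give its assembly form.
andi $5, 57

@+18  big-endian(2e b9) = 0x2eb9
  top 6b → 0xb → andi [RI]
  rd: (w>>7)&0x7=0x5 → $5
  imm: (w>>0)&0x7f=0x39 → 57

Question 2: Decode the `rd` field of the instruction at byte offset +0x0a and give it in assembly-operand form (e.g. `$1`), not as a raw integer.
$5

@+0a  big-endian(fa 80) = 0xfa80
  opcode bits[15:10]=0x3e: neg/R
  [9:7] rd=5 = $5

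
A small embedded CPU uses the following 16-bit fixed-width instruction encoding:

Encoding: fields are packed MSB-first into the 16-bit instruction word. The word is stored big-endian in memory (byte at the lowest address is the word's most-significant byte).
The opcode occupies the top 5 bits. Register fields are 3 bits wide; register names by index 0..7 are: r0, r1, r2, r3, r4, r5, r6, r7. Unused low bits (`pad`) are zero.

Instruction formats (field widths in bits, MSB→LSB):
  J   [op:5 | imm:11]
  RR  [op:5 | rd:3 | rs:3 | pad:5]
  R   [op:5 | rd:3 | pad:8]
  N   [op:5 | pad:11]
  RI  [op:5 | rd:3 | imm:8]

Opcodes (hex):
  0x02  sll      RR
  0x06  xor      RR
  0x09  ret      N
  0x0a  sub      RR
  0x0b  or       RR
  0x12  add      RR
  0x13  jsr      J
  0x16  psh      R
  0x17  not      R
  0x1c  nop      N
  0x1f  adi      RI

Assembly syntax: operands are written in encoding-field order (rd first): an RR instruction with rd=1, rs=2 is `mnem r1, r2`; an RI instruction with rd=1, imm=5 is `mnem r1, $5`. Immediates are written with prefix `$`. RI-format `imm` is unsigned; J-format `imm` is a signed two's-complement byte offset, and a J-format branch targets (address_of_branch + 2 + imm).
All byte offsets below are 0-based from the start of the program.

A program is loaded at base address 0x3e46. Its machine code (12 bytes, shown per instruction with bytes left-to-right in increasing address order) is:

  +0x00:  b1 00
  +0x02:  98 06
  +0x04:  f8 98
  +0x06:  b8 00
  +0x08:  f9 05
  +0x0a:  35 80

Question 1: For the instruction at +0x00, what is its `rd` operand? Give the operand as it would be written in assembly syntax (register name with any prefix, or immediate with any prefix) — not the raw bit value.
@+00  big-endian(b1 00) = 0xb100
  op=0xb100>>11=0x16 ⇒ psh (R)
  rd: (w>>8)&0x7=0x1 → r1

r1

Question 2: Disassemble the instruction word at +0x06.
not r0

[06] b8 00 → 0xb800
  op=0xb800>>11=0x17 ⇒ not (R)
  rd@[10:8]=0x0 ⇒ r0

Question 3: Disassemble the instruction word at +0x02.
+0x02: 98 06 ⇒ word 0x9806 (big)
  op=0x9806>>11=0x13 ⇒ jsr (J)
  imm@[10:0]=0x6 ⇒ $6

jsr $6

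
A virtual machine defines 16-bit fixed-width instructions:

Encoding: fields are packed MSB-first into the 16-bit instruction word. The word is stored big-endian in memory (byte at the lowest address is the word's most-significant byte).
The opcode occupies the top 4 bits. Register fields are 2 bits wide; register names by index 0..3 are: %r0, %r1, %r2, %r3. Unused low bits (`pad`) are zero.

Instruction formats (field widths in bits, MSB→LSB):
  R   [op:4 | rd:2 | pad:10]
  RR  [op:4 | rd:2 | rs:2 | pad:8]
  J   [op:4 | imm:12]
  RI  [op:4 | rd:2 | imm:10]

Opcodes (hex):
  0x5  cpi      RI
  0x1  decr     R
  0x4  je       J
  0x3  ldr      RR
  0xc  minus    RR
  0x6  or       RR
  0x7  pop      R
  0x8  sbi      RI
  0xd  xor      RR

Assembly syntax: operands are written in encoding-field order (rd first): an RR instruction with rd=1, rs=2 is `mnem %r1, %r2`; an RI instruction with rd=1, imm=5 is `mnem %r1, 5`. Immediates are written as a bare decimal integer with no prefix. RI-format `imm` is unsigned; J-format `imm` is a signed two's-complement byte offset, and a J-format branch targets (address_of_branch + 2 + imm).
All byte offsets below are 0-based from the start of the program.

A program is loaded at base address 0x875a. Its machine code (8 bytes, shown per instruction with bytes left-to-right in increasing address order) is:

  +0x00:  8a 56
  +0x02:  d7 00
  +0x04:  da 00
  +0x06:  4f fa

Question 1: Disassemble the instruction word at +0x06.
je -6

off 0x06: read 4f fa as big → 0x4ffa
  opcode bits[15:12]=0x4: je/J
  imm@[11:0]=0xffa (s12→-6) ⇒ -6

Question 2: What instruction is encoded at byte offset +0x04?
xor %r2, %r2

+0x04: da 00 ⇒ word 0xda00 (big)
  op=0xda00>>12=0xd ⇒ xor (RR)
  [11:10] rd=2 = %r2
  [9:8] rs=2 = %r2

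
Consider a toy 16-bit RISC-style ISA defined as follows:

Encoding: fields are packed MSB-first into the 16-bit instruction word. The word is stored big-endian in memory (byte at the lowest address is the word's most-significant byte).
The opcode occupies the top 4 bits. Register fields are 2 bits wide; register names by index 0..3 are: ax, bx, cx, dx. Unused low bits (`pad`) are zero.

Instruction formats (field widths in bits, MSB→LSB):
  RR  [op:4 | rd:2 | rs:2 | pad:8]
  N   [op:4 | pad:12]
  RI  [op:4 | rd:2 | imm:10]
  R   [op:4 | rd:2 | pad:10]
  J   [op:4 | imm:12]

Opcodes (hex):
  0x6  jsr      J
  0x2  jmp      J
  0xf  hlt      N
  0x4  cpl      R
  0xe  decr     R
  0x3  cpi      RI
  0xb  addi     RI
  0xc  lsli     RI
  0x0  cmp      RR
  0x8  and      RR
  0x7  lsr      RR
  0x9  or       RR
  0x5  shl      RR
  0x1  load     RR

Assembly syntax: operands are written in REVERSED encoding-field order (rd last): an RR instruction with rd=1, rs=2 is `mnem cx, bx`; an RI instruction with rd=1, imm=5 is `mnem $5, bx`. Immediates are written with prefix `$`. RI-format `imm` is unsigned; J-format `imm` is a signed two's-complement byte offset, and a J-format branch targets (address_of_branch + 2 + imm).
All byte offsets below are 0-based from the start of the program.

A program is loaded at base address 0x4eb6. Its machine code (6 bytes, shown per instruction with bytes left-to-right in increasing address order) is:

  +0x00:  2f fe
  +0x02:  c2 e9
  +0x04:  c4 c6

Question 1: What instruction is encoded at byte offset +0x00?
+0x00: 2f fe ⇒ word 0x2ffe (big)
  opcode bits[15:12]=0x2: jmp/J
  imm@[11:0]=0xffe (s12→-2) ⇒ $-2

jmp $-2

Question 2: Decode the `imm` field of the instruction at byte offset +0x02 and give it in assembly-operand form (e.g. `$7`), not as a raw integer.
+0x02: c2 e9 ⇒ word 0xc2e9 (big)
  top 4b → 0xc → lsli [RI]
  rd@[11:10]=0x0 ⇒ ax
  imm@[9:0]=0x2e9 ⇒ $745

$745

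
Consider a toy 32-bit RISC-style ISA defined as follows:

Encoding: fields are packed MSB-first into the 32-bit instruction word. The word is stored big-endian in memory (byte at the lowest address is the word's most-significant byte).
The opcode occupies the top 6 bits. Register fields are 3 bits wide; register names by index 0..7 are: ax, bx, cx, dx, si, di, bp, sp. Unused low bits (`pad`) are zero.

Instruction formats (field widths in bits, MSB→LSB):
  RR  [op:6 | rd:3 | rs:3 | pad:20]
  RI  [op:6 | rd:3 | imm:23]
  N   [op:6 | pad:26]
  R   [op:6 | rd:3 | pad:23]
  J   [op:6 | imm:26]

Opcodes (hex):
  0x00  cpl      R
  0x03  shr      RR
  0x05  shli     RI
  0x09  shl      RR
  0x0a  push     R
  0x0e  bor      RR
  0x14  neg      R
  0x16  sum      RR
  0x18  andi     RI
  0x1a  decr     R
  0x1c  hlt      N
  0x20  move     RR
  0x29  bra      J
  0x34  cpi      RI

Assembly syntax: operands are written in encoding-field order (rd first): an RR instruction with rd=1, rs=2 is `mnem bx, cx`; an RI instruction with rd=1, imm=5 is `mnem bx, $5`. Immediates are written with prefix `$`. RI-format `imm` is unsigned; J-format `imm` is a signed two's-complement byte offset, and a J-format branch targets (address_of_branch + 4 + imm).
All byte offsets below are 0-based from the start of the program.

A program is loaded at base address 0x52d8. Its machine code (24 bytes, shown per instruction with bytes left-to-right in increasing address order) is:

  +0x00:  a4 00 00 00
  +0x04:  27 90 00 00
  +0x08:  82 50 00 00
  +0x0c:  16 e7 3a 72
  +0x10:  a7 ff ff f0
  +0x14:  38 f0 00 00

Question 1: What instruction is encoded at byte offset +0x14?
bor bx, sp

[14] 38 f0 00 00 → 0x38f00000
  top 6b → 0xe → bor [RR]
  [25:23] rd=1 = bx
  [22:20] rs=7 = sp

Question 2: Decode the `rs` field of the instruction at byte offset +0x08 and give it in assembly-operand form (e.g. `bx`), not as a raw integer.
di

+0x08: 82 50 00 00 ⇒ word 0x82500000 (big)
  op=0x82500000>>26=0x20 ⇒ move (RR)
  [25:23] rd=4 = si
  [22:20] rs=5 = di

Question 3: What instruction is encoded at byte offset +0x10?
bra $-16

off 0x10: read a7 ff ff f0 as big → 0xa7fffff0
  top 6b → 0x29 → bra [J]
  [25:0] imm=67108848 (s26→-16) = $-16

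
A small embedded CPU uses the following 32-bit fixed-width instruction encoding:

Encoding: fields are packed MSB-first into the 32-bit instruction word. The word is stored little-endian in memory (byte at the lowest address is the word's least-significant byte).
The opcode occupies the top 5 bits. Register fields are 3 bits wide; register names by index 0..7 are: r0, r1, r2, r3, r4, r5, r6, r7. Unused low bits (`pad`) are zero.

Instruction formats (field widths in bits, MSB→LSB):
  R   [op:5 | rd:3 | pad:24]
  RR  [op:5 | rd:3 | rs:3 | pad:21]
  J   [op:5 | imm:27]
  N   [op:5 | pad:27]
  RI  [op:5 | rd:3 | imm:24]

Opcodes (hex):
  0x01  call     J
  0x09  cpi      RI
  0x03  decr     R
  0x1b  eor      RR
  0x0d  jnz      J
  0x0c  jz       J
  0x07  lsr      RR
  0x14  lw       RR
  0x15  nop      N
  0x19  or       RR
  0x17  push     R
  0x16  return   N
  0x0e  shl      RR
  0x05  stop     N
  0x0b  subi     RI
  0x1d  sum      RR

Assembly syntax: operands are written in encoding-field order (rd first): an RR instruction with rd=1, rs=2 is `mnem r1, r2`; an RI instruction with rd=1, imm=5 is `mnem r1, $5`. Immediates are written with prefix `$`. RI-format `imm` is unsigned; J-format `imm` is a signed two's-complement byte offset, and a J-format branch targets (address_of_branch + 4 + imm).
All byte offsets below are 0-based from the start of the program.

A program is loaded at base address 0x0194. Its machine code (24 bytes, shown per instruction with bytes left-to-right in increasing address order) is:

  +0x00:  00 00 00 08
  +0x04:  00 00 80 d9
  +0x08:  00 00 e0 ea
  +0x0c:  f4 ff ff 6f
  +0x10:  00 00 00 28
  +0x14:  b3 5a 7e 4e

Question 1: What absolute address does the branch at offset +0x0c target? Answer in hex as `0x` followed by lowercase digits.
0x0198

@+0c  little-endian(f4 ff ff 6f) = 0x6ffffff4
  opcode bits[31:27]=0xd: jnz/J
  [26:0] imm=134217716 (s27→-12) = $-12
  target = base 0x0194 + off 0x0c + 4 + imm -12 = 0x0198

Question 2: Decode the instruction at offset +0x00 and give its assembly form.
off 0x00: read 00 00 00 08 as little → 0x08000000
  opcode bits[31:27]=0x1: call/J
  imm: (w>>0)&0x7ffffff=0x0 → $0

call $0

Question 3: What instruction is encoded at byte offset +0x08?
@+08  little-endian(00 00 e0 ea) = 0xeae00000
  opcode bits[31:27]=0x1d: sum/RR
  rd@[26:24]=0x2 ⇒ r2
  rs@[23:21]=0x7 ⇒ r7

sum r2, r7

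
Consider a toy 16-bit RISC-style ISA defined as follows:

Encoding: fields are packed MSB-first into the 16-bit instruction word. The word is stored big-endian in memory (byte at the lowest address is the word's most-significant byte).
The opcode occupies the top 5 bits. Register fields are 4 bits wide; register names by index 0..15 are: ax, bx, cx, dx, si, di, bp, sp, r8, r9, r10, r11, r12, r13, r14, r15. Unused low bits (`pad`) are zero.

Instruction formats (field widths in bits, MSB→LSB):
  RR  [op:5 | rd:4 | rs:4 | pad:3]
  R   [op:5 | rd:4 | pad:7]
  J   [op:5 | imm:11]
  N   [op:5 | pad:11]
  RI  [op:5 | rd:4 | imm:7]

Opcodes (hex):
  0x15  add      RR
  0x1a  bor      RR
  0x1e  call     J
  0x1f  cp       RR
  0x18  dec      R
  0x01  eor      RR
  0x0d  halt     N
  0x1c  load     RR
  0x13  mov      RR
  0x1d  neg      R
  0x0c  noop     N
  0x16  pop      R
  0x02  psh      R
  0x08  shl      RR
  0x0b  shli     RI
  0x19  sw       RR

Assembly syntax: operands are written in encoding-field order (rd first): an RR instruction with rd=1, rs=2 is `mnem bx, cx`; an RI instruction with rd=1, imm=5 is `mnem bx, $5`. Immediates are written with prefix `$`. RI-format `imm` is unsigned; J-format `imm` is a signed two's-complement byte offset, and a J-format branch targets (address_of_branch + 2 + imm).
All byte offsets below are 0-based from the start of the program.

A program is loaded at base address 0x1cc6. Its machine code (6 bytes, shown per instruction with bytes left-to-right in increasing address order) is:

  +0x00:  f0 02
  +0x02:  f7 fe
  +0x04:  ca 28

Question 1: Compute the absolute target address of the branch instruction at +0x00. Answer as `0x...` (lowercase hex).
off 0x00: read f0 02 as big → 0xf002
  top 5b → 0x1e → call [J]
  imm: (w>>0)&0x7ff=0x2 → $2
  target = base 0x1cc6 + off 0x00 + 2 + imm 2 = 0x1cca

0x1cca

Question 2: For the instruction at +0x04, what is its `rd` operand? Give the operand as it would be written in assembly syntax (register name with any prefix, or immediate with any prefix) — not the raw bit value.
+0x04: ca 28 ⇒ word 0xca28 (big)
  op=0xca28>>11=0x19 ⇒ sw (RR)
  rd@[10:7]=0x4 ⇒ si
  rs@[6:3]=0x5 ⇒ di

si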